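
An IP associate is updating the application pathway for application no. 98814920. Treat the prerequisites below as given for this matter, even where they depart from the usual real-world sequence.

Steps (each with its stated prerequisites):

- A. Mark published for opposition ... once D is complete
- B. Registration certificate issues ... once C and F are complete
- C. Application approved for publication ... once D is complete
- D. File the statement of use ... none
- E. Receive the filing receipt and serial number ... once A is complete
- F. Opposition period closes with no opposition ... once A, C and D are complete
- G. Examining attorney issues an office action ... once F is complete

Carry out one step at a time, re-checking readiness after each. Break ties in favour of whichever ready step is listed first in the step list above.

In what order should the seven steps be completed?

D, A, C, E, F, B, G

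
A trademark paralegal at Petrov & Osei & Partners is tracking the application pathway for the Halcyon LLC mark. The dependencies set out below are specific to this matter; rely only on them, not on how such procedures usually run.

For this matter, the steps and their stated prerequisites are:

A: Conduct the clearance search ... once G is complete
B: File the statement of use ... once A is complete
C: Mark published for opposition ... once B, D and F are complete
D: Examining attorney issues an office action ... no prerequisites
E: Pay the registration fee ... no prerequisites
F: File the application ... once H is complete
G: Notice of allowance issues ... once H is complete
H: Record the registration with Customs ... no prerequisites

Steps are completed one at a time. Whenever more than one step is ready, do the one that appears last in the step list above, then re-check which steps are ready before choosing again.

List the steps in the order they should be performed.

H G F E D A B C

Nothing is required for H, E and D. H is listed later → H first.
G and F now also ready, so the ready set is {G, F, E, D}; G is listed later → G.
A now also ready, so the ready set is {F, E, D, A}; F is listed later → F.
Now E, D and A have their prerequisites met. E is listed later, so E next.
Now D and A have their prerequisites met. D is listed later, so D next.
Next only A has its prerequisites met → A.
B needed A, now all done → B.
Next only C has its prerequisites met → C.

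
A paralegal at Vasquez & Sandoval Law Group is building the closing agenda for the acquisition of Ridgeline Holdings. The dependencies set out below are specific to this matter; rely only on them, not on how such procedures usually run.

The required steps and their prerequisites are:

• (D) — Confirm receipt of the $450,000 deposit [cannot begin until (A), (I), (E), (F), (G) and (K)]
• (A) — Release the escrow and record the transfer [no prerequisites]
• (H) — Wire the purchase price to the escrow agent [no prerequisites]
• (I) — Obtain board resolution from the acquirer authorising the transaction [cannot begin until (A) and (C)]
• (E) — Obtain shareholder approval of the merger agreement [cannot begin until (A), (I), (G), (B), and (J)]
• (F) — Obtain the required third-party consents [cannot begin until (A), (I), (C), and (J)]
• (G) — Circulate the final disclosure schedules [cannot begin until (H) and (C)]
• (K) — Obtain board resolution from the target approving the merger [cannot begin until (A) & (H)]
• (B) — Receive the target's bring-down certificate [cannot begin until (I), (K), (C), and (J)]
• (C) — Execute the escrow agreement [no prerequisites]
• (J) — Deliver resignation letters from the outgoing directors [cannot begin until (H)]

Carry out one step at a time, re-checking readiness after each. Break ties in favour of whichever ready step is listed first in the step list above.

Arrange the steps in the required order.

(A), (H) and (C) have no prerequisites; (A) is listed earlier, so (A) is first.
Now (H) and (C) have their prerequisites met. (H) is listed earlier, so (H) next.
Now (K), (C) and (J) have their prerequisites met. (K) is listed earlier, so (K) next.
Ready: (C) and (J). (C) is listed earlier → (C).
Now (I), (G) and (J) have their prerequisites met. (I) is listed earlier, so (I) next.
(G) and (J) are both available; (G) is listed earlier → (G).
(J) needed (H), now all done → (J).
(F) and (B) are both available; (F) is listed earlier → (F).
That leaves (B) as the only ready step → (B).
(E) needed (A), (I), (G), (B) and (J), now all done → (E).
(D) is the only step now ready → (D).

(A) (H) (K) (C) (I) (G) (J) (F) (B) (E) (D)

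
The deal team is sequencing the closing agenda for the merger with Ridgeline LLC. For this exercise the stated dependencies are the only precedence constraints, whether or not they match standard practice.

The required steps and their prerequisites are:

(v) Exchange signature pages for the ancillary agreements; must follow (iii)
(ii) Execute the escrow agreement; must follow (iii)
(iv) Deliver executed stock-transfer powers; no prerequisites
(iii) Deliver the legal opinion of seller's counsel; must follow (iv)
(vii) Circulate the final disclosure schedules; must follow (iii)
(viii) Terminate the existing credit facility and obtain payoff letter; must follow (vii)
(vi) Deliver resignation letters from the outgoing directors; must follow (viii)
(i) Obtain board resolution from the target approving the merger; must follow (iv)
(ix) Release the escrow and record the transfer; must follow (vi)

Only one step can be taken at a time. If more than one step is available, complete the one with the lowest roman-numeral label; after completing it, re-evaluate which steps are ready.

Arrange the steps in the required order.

(iv) (i) (iii) (ii) (v) (vii) (viii) (vi) (ix)

Only (iv) has no prerequisites, so it is first.
(i) and (iii) are both available; (i) has the earlier label → (i).
(iii) needed (iv), now all done → (iii).
(ii), (v) and (vii) are all available; (ii) has the earlier label → (ii).
Now (v) and (vii) have their prerequisites met. (v) has the earlier label, so (v) next.
Next only (vii) has its prerequisites met → (vii).
(viii) is the only step now ready → (viii).
(vi) needed (viii), now all done → (vi).
Next only (ix) has its prerequisites met → (ix).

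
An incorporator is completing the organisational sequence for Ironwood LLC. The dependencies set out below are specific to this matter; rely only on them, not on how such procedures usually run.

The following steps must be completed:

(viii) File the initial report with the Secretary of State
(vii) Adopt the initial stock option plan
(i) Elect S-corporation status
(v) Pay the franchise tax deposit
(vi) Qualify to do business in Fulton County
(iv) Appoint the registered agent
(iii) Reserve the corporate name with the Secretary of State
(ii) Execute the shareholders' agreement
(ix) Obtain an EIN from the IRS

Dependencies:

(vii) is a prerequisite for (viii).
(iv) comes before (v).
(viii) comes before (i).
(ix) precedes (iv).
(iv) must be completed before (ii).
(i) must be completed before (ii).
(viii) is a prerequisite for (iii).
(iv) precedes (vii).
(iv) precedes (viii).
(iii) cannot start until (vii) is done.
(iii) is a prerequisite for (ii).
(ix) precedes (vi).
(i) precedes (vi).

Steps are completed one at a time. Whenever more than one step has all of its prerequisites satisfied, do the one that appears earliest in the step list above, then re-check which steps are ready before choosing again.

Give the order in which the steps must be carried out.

(ix), (iv), (vii), (viii), (i), (v), (vi), (iii), (ii)

(ix) is the only step with nothing outstanding, so it goes first.
(iv) needed (ix), now all done → (iv).
(vii) and (v) are both available; (vii) is listed earlier → (vii).
Now (viii) and (v) have their prerequisites met. (viii) is listed earlier, so (viii) next.
Ready: (i), (v) and (iii). (i) is listed earlier → (i).
(v), (vi) and (iii) are all available; (v) is listed earlier → (v).
(vi) and (iii) are both available; (vi) is listed earlier → (vi).
(iii) needed (viii) and (vii), now all done → (iii).
That leaves (ii) as the only ready step → (ii).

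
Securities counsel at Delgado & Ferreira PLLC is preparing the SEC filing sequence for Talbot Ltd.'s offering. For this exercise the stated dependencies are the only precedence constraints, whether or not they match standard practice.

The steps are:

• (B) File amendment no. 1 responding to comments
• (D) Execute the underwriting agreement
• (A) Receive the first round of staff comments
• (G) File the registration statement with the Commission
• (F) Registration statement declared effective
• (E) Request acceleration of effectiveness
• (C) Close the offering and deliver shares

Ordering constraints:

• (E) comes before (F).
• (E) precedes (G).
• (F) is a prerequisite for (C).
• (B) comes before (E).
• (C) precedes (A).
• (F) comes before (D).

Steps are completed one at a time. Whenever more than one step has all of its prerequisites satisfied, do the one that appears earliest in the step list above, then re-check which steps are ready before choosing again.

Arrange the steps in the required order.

(B) (E) (G) (F) (D) (C) (A)

(B) is the only step with nothing outstanding, so it goes first.
That leaves (E) as the only ready step → (E).
Now (G) and (F) have their prerequisites met. (G) is listed earlier, so (G) next.
(F) needed (E), now all done → (F).
(D) and (C) are both available; (D) is listed earlier → (D).
Next only (C) has its prerequisites met → (C).
Next only (A) has its prerequisites met → (A).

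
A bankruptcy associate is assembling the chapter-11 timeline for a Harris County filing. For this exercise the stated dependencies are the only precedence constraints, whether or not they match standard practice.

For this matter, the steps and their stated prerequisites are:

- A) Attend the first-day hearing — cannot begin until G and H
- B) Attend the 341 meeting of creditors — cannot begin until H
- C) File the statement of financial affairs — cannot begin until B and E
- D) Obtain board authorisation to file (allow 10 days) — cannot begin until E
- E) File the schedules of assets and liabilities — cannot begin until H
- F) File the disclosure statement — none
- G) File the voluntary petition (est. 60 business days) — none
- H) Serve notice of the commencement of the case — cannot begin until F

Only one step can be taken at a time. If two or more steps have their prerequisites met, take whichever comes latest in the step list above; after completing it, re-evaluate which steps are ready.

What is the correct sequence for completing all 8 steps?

G → F → H → E → D → B → C → A

G and F have no prerequisites; G is listed later, so G is first.
Next only F has its prerequisites met → F.
H is the only step now ready → H.
Ready: E, B and A. E is listed later → E.
Ready: D, B and A. D is listed later → D.
Ready: B and A. B is listed later → B.
Ready: C and A. C is listed later → C.
A needed H and G, now all done → A.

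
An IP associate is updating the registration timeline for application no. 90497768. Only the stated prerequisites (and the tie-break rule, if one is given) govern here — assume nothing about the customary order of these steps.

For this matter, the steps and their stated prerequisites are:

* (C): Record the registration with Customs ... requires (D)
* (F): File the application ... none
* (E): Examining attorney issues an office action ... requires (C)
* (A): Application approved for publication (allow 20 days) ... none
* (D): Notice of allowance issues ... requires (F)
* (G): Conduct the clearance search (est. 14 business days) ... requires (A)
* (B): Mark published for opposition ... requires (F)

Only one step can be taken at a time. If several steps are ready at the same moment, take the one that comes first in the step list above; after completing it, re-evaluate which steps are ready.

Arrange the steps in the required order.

(F) (A) (D) (C) (E) (G) (B)

(F) and (A) have no prerequisites; (F) is listed earlier, so (F) is first.
Ready: (A), (D) and (B). (A) is listed earlier → (A).
Now (D), (G) and (B) have their prerequisites met. (D) is listed earlier, so (D) next.
(C) now also ready, so the ready set is {(C), (G), (B)}; (C) is listed earlier → (C).
(E) now also ready, so the ready set is {(E), (G), (B)}; (E) is listed earlier → (E).
Now (G) and (B) have their prerequisites met. (G) is listed earlier, so (G) next.
(B) is the only step now ready → (B).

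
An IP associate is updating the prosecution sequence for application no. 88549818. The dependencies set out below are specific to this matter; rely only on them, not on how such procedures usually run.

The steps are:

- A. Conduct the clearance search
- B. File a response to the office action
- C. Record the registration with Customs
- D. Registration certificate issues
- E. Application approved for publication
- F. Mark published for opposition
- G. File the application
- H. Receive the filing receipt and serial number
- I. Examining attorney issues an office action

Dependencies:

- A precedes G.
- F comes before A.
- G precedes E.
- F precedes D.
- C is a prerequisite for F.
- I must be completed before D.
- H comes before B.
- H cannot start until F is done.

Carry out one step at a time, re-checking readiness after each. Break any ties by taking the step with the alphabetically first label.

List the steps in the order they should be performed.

C and I have no prerequisites; C has the earlier label, so C is first.
Now F and I have their prerequisites met. F has the earlier label, so F next.
A and H now also ready, so the ready set is {A, H, I}; A has the earlier label → A.
G now also ready, so the ready set is {G, H, I}; G has the earlier label → G.
Ready: E, H and I. E has the earlier label → E.
H and I are both available; H has the earlier label → H.
B and I are both available; B has the earlier label → B.
That leaves I as the only ready step → I.
D needed F and I, now all done → D.

C, F, A, G, E, H, B, I, D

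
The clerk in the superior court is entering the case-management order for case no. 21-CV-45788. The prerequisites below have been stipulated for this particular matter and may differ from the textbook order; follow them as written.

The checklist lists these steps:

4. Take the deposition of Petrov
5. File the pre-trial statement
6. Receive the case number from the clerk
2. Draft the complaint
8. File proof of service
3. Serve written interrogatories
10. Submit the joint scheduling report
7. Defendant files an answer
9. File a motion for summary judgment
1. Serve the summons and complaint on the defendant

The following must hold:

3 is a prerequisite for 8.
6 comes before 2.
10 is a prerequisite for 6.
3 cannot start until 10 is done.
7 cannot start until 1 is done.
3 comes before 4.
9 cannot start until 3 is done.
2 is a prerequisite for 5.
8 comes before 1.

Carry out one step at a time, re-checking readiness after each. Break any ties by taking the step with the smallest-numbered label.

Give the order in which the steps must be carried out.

10, 3, 4, 6, 2, 5, 8, 1, 7, 9

10 has no prerequisites → 10 first.
Ready: 3 and 6. 3 has the earlier label → 3.
Now 4, 6, 8 and 9 have their prerequisites met. 4 has the earlier label, so 4 next.
6, 8 and 9 are all available; 6 has the earlier label → 6.
2, 8 and 9 are all available; 2 has the earlier label → 2.
5, 8 and 9 are all available; 5 has the earlier label → 5.
Now 8 and 9 have their prerequisites met. 8 has the earlier label, so 8 next.
1 now also ready, so the ready set is {1, 9}; 1 has the earlier label → 1.
7 now also ready, so the ready set is {7, 9}; 7 has the earlier label → 7.
Next only 9 has its prerequisites met → 9.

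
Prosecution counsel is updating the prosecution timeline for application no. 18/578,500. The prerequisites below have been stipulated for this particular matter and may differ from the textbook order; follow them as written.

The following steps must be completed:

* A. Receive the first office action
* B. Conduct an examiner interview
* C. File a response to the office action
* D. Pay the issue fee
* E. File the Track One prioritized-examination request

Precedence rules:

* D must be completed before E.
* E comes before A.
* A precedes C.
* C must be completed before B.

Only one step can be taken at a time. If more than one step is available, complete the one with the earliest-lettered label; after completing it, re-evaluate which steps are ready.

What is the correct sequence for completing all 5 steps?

D, E, A, C, B

D has no prerequisites → D first.
E needed D, now all done → E.
A needed E, now all done → A.
That leaves C as the only ready step → C.
B is the only step now ready → B.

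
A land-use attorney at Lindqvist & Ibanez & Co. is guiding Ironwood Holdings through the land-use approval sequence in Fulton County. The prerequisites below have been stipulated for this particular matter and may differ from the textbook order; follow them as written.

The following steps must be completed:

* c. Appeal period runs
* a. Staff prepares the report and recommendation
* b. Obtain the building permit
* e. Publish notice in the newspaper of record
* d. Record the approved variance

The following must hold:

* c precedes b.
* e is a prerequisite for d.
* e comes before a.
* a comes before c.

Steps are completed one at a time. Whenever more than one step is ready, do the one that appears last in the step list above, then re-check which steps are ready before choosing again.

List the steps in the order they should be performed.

e, d, a, c, b

Only e has no prerequisites, so it is first.
Ready: d and a. d is listed later → d.
a needed e, now all done → a.
c needed a, now all done → c.
Next only b has its prerequisites met → b.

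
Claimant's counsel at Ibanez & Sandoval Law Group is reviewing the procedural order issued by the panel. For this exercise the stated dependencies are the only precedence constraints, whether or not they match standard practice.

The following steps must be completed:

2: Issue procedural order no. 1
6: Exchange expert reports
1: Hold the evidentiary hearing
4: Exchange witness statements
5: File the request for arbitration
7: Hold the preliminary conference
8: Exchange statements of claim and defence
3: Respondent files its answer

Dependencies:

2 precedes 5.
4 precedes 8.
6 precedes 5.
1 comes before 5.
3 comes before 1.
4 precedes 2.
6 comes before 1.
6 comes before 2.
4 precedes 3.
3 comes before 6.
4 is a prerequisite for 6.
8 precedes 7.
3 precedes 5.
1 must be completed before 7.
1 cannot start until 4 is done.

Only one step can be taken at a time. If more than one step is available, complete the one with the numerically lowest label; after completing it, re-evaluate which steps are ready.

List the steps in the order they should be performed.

4, 3, 6, 1, 2, 5, 8, 7

4 is the only step with nothing outstanding, so it goes first.
Now 3 and 8 have their prerequisites met. 3 has the earlier label, so 3 next.
6 now also ready, so the ready set is {6, 8}; 6 has the earlier label → 6.
1, 2 and 8 are all available; 1 has the earlier label → 1.
Ready: 2 and 8. 2 has the earlier label → 2.
Ready: 5 and 8. 5 has the earlier label → 5.
8 needed 4, now all done → 8.
7 is the only step now ready → 7.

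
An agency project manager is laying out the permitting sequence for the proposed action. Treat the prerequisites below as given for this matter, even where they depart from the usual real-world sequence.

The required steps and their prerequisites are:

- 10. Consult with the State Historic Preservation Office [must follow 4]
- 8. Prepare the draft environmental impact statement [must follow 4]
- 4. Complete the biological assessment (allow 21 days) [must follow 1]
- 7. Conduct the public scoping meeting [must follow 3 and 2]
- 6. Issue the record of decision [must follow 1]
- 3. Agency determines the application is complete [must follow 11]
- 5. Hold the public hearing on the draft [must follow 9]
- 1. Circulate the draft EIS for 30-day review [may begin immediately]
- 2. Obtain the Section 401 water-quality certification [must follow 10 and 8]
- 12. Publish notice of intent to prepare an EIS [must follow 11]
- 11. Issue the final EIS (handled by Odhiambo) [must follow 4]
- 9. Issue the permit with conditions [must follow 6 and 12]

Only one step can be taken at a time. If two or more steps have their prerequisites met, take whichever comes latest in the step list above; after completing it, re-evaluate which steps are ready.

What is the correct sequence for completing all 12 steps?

1, 6, 4, 11, 12, 9, 5, 3, 8, 10, 2, 7

Only 1 has no prerequisites, so it is first.
Ready: 6 and 4. 6 is listed later → 6.
4 is the only step now ready → 4.
Ready: 11, 8 and 10. 11 is listed later → 11.
12, 3, 8 and 10 are all available; 12 is listed later → 12.
9 now also ready, so the ready set is {9, 3, 8, 10}; 9 is listed later → 9.
Now 5, 3, 8 and 10 have their prerequisites met. 5 is listed later, so 5 next.
Ready: 3, 8 and 10. 3 is listed later → 3.
Ready: 8 and 10. 8 is listed later → 8.
10 needed 4, now all done → 10.
2 needed 8 and 10, now all done → 2.
Next only 7 has its prerequisites met → 7.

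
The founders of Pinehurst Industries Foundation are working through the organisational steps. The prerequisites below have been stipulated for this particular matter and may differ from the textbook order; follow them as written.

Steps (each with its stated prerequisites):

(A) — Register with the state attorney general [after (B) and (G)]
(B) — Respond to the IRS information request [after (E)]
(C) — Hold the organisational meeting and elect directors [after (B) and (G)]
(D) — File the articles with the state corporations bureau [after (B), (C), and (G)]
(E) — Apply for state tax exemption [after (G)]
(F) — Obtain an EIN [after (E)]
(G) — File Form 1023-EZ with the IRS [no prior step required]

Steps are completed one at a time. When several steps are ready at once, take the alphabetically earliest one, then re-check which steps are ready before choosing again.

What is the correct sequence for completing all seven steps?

(G) → (E) → (B) → (A) → (C) → (D) → (F)

Only (G) has no prerequisites, so it is first.
(E) needed (G), now all done → (E).
Now (B) and (F) have their prerequisites met. (B) has the earlier label, so (B) next.
(A) and (C) now also ready, so the ready set is {(A), (C), (F)}; (A) has the earlier label → (A).
(C) and (F) are both available; (C) has the earlier label → (C).
(D) and (F) are both available; (D) has the earlier label → (D).
Next only (F) has its prerequisites met → (F).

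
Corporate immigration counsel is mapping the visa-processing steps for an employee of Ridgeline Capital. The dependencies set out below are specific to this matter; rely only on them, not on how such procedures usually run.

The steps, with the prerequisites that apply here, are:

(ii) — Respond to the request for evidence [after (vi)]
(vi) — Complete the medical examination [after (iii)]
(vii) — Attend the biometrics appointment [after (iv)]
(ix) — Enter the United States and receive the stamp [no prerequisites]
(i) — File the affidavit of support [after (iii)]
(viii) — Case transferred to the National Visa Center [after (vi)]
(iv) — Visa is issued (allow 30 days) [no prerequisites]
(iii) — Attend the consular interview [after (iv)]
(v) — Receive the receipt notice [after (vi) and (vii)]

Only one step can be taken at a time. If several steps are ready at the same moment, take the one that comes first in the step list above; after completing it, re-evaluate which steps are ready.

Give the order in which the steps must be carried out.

(ix) (iv) (vii) (iii) (vi) (ii) (i) (viii) (v)

Nothing is required for (ix) and (iv). (ix) is listed earlier → (ix) first.
(iv) is the only step now ready → (iv).
Ready: (vii) and (iii). (vii) is listed earlier → (vii).
(iii) needed (iv), now all done → (iii).
(vi) and (i) are both available; (vi) is listed earlier → (vi).
(ii), (i), (viii) and (v) are all available; (ii) is listed earlier → (ii).
Now (i), (viii) and (v) have their prerequisites met. (i) is listed earlier, so (i) next.
Now (viii) and (v) have their prerequisites met. (viii) is listed earlier, so (viii) next.
(v) is the only step now ready → (v).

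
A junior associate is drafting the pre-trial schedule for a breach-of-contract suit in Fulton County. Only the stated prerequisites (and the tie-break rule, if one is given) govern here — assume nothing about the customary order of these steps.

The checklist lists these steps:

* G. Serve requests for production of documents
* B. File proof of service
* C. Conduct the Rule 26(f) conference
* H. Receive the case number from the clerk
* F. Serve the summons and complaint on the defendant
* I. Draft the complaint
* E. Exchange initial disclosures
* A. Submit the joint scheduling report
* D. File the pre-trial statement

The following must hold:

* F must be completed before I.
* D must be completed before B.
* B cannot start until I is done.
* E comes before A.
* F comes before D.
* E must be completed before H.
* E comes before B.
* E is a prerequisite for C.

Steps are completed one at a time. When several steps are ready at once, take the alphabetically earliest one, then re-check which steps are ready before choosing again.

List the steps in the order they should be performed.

E, F and G have no prerequisites; E has the earlier label, so E is first.
A, C and H now also ready, so the ready set is {A, C, F, G, H}; A has the earlier label → A.
Now C, F, G and H have their prerequisites met. C has the earlier label, so C next.
Ready: F, G and H. F has the earlier label → F.
Ready: D, G, H and I. D has the earlier label → D.
Now G, H and I have their prerequisites met. G has the earlier label, so G next.
H and I are both available; H has the earlier label → H.
That leaves I as the only ready step → I.
That leaves B as the only ready step → B.

E, A, C, F, D, G, H, I, B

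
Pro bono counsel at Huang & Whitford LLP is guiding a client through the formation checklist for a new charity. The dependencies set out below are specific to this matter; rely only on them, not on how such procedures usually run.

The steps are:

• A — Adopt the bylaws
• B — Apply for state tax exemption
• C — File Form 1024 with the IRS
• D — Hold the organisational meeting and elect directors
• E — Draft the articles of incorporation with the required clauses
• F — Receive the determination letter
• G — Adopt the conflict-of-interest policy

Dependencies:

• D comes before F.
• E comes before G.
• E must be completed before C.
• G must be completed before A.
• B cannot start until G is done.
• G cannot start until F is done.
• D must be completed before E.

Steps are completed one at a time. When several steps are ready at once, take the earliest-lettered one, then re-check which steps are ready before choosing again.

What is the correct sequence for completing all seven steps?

D E C F G A B

D has no prerequisites → D first.
Ready: E and F. E has the earlier label → E.
Ready: C and F. C has the earlier label → C.
That leaves F as the only ready step → F.
G needed E and F, now all done → G.
Now A and B have their prerequisites met. A has the earlier label, so A next.
Next only B has its prerequisites met → B.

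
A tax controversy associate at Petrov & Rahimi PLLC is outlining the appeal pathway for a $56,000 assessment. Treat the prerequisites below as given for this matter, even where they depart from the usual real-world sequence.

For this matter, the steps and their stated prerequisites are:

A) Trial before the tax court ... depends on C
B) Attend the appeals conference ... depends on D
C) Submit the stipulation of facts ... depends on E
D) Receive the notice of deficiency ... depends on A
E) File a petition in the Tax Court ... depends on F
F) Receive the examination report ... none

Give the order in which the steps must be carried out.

F is the only step with nothing outstanding, so it goes first.
E needed F, now all done → E.
C needed E, now all done → C.
A needed C, now all done → A.
Next only D has its prerequisites met → D.
That leaves B as the only ready step → B.

F, E, C, A, D, B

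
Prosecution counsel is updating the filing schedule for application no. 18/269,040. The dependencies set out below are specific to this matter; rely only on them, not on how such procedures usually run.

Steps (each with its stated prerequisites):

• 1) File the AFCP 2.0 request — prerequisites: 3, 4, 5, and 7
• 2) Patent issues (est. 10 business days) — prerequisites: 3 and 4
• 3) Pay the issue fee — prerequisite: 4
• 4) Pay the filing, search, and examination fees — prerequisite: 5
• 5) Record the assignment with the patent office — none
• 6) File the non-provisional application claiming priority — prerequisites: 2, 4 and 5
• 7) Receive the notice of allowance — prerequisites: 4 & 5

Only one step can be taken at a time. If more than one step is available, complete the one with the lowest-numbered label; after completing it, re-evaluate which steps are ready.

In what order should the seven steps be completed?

5 4 3 2 6 7 1

5 has no prerequisites → 5 first.
That leaves 4 as the only ready step → 4.
Ready: 3 and 7. 3 has the earlier label → 3.
2 now also ready, so the ready set is {2, 7}; 2 has the earlier label → 2.
6 and 7 are both available; 6 has the earlier label → 6.
7 is the only step now ready → 7.
That leaves 1 as the only ready step → 1.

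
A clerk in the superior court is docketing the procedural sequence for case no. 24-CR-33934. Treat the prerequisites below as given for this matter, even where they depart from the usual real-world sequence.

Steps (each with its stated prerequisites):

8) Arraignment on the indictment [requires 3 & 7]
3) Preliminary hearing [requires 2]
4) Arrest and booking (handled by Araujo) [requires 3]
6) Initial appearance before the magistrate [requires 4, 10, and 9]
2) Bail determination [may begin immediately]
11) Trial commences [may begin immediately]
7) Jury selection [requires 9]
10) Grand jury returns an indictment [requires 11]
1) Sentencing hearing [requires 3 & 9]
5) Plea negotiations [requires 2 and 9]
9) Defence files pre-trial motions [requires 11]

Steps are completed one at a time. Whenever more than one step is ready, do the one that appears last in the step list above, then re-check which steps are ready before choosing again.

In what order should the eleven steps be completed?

11 and 2 have no prerequisites; 11 is listed later, so 11 is first.
Ready: 9, 10 and 2. 9 is listed later → 9.
10, 7 and 2 are all available; 10 is listed later → 10.
Ready: 7 and 2. 7 is listed later → 7.
2 is the only step now ready → 2.
5 and 3 are both available; 5 is listed later → 5.
3 needed 2, now all done → 3.
Ready: 1, 4 and 8. 1 is listed later → 1.
4 and 8 are both available; 4 is listed later → 4.
6 now also ready, so the ready set is {6, 8}; 6 is listed later → 6.
8 needed 7 and 3, now all done → 8.

11 → 9 → 10 → 7 → 2 → 5 → 3 → 1 → 4 → 6 → 8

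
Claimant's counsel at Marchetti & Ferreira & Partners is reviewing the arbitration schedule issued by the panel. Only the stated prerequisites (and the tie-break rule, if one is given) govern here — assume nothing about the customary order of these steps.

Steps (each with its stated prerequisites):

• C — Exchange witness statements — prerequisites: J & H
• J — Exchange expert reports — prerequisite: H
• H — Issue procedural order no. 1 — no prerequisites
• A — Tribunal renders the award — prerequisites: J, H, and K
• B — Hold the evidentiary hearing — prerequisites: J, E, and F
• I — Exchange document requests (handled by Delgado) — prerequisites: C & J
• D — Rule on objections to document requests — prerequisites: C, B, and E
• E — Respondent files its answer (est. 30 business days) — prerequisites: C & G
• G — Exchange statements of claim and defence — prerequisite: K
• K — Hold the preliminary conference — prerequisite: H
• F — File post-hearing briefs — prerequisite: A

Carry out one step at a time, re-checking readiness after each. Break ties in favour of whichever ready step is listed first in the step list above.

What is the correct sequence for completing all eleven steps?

H has no prerequisites → H first.
J and K are both available; J is listed earlier → J.
Ready: C and K. C is listed earlier → C.
I and K are both available; I is listed earlier → I.
Next only K has its prerequisites met → K.
Ready: A and G. A is listed earlier → A.
F now also ready, so the ready set is {G, F}; G is listed earlier → G.
E now also ready, so the ready set is {E, F}; E is listed earlier → E.
F is the only step now ready → F.
That leaves B as the only ready step → B.
D is the only step now ready → D.

H → J → C → I → K → A → G → E → F → B → D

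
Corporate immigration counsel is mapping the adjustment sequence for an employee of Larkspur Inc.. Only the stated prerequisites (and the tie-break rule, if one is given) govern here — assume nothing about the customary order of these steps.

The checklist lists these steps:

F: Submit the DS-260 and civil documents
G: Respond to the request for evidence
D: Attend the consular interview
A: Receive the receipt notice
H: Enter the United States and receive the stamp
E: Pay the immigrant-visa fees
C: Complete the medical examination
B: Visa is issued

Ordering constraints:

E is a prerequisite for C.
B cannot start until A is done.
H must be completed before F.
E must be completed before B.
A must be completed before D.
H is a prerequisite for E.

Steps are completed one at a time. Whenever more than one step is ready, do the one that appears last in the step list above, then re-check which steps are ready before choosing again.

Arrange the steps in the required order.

H, A and G have no prerequisites; H is listed later, so H is first.
E, A, G and F are all available; E is listed later → E.
C, A, G and F are all available; C is listed later → C.
A, G and F are all available; A is listed later → A.
B, D, G and F are all available; B is listed later → B.
Ready: D, G and F. D is listed later → D.
Now G and F have their prerequisites met. G is listed later, so G next.
F needed H, now all done → F.

H E C A B D G F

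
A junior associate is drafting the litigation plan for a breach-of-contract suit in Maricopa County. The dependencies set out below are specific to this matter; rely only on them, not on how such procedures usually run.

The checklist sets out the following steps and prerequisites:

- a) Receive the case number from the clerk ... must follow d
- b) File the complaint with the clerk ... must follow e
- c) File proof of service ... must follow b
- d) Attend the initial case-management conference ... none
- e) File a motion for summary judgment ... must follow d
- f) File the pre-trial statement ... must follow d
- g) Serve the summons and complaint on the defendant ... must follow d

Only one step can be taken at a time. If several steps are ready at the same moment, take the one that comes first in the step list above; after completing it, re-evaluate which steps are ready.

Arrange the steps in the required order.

d, a, e, b, c, f, g

Only d has no prerequisites, so it is first.
Ready: a, e, f and g. a is listed earlier → a.
Ready: e, f and g. e is listed earlier → e.
b now also ready, so the ready set is {b, f, g}; b is listed earlier → b.
c now also ready, so the ready set is {c, f, g}; c is listed earlier → c.
Now f and g have their prerequisites met. f is listed earlier, so f next.
g needed d, now all done → g.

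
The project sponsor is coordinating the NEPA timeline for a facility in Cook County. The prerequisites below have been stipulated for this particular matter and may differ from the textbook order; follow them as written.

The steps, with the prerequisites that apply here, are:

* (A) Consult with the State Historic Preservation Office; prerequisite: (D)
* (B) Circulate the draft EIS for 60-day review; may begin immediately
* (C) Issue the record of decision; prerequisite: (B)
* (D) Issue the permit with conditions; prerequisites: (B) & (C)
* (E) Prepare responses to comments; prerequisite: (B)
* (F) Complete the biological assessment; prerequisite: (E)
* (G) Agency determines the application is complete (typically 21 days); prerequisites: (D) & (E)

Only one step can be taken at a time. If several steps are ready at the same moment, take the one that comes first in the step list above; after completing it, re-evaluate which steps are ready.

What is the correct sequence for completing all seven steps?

(B) has no prerequisites → (B) first.
Ready: (C) and (E). (C) is listed earlier → (C).
(D) now also ready, so the ready set is {(D), (E)}; (D) is listed earlier → (D).
Ready: (A) and (E). (A) is listed earlier → (A).
(E) needed (B), now all done → (E).
Now (F) and (G) have their prerequisites met. (F) is listed earlier, so (F) next.
(G) is the only step now ready → (G).

(B) → (C) → (D) → (A) → (E) → (F) → (G)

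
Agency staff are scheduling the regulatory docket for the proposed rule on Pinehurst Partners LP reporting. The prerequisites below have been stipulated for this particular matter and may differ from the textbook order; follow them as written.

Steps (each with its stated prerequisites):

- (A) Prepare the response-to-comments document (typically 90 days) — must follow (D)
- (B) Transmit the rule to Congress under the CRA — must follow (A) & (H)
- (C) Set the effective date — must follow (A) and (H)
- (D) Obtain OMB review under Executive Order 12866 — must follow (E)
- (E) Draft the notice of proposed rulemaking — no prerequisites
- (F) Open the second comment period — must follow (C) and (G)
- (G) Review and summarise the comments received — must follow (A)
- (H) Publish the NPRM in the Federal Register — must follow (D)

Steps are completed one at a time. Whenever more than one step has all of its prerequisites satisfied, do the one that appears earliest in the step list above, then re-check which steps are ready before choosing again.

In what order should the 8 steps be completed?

(E) is the only step with nothing outstanding, so it goes first.
That leaves (D) as the only ready step → (D).
(A) and (H) are both available; (A) is listed earlier → (A).
(G) now also ready, so the ready set is {(G), (H)}; (G) is listed earlier → (G).
Next only (H) has its prerequisites met → (H).
Now (B) and (C) have their prerequisites met. (B) is listed earlier, so (B) next.
(C) needed (A) and (H), now all done → (C).
That leaves (F) as the only ready step → (F).

(E) → (D) → (A) → (G) → (H) → (B) → (C) → (F)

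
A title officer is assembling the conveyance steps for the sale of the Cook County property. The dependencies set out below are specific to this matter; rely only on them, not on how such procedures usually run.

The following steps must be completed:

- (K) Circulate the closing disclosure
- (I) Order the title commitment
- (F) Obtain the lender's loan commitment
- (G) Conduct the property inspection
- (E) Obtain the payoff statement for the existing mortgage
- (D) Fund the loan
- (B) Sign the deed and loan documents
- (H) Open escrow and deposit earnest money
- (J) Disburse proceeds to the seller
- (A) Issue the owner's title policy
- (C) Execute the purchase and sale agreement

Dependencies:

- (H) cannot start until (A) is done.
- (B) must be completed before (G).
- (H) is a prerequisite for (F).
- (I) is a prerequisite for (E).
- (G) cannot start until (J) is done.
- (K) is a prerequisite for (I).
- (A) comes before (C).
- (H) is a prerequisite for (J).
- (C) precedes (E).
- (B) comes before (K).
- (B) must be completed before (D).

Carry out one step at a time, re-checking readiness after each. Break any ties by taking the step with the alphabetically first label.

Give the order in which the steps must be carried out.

(A), (B), (C), (D), (H), (F), (J), (G), (K), (I), (E)

(A) and (B) have no prerequisites; (A) has the earlier label, so (A) is first.
(B), (C) and (H) are all available; (B) has the earlier label → (B).
Now (C), (D), (H) and (K) have their prerequisites met. (C) has the earlier label, so (C) next.
(D), (H) and (K) are all available; (D) has the earlier label → (D).
Ready: (H) and (K). (H) has the earlier label → (H).
Ready: (F), (J) and (K). (F) has the earlier label → (F).
Now (J) and (K) have their prerequisites met. (J) has the earlier label, so (J) next.
Ready: (G) and (K). (G) has the earlier label → (G).
Next only (K) has its prerequisites met → (K).
Next only (I) has its prerequisites met → (I).
(E) is the only step now ready → (E).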